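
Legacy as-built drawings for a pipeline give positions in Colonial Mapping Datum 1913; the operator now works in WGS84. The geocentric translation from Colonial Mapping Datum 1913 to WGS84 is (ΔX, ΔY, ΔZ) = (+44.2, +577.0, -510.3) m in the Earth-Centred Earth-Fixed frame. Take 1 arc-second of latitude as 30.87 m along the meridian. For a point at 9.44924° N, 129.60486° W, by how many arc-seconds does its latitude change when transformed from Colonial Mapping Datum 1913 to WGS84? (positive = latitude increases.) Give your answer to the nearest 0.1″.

sin φ = 0.164174, cos φ = 0.986431, sin λ = -0.770459, cos λ = -0.637489.
North component: ΔN = −sin φ cos λ·ΔX − sin φ sin λ·ΔY + cos φ·ΔZ = −(0.164174)(-0.637489)(44.2) − (0.164174)(-0.770459)(577.0) + (0.986431)(-510.3) = -425.77 m.
1° of latitude spans 3600 × 30.87 = 111132 m, so Δφ = -425.77 / 111132 × 3600 = -13.792″.

Δφ = -13.8″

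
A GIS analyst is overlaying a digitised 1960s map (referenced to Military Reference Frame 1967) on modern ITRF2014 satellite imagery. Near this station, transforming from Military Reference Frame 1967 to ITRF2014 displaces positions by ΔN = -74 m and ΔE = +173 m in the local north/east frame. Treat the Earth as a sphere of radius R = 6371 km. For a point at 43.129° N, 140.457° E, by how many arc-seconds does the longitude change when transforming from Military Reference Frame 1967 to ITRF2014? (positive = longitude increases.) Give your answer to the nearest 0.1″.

Δλ = 7.7″

At latitude 43.129°, cos φ = 0.729816.
One radian of longitude at latitude φ spans R cos φ, so Δλ = ΔE / (R cos φ) = 173.0 / (6371000 × 0.729816) = 3.7207e-05 rad = 7.674″.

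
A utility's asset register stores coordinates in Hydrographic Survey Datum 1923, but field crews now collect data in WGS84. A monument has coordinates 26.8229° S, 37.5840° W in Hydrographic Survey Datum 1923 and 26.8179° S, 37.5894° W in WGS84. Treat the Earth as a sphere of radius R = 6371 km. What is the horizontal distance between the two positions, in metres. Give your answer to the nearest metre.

772 m

Δφ = -26.8179° − -26.8229° = +0.0050°; Δλ = -37.5894° − -37.5840° = -0.0054°.
1° along a meridian = πR/180 = 111195 m.
ΔN = Δφ × 111195 = 556.0 m; ΔE = Δλ × 111195 × cos(-26.8229°) = -0.0054 × 111195 × 0.892406 = -535.8 m.
Distance = √(ΔE² + ΔN²) = √((-535.8)² + 556.0²) = 772.2 m.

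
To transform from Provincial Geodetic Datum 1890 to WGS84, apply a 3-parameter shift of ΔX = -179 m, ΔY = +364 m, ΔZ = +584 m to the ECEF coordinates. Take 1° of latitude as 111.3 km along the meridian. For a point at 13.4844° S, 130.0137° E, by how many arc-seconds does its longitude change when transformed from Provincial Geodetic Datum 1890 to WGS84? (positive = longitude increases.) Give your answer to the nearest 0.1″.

Δλ = -3.2″

sin φ = -0.233181, cos φ = 0.972433, sin λ = 0.765891, cos λ = -0.642971.
East component: ΔE = −sin λ·ΔX + cos λ·ΔY = −(0.765891)(-179) + (-0.642971)(364) = -96.95 m.
1° of latitude spans 111300 m; at latitude φ, 1° of longitude spans that × cos φ = 108231.8 m, so Δλ = -96.95 / 108231.8 × 3600 = -3.225″.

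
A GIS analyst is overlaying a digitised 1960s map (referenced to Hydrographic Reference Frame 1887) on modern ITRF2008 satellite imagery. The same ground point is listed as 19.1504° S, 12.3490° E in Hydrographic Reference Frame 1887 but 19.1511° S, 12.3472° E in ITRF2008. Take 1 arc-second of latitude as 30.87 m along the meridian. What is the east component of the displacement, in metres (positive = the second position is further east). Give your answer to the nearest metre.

ΔE = -189 m

Δφ = -19.1511° − -19.1504° = -0.0007°; Δλ = 12.3472° − 12.3490° = -0.0018°.
1° of latitude = 3600 × 30.87 = 111132 m.
ΔN = Δφ × 111132 = -77.8 m; ΔE = Δλ × 111132 × cos(-19.1504°) = -0.0018 × 111132 × 0.944661 = -189.0 m.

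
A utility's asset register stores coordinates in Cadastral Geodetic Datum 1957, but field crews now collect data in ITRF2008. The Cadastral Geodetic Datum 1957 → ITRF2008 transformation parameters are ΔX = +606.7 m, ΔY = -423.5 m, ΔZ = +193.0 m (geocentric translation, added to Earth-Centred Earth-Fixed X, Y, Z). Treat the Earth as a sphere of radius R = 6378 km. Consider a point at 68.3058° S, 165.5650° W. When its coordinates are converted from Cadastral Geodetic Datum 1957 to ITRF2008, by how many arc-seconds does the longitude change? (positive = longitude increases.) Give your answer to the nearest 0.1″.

Δλ = 49.1″

sin φ = -0.929170, cos φ = 0.369653, sin λ = -0.249282, cos λ = -0.968431.
East component: ΔE = −sin λ·ΔX + cos λ·ΔY = −(-0.249282)(606.7) + (-0.968431)(-423.5) = 561.37 m.
1° of latitude spans πR/180 = 111317 m; at latitude φ, 1° of longitude spans that × cos φ = 41148.7 m, so Δλ = 561.37 / 41148.7 × 3600 = 49.113″.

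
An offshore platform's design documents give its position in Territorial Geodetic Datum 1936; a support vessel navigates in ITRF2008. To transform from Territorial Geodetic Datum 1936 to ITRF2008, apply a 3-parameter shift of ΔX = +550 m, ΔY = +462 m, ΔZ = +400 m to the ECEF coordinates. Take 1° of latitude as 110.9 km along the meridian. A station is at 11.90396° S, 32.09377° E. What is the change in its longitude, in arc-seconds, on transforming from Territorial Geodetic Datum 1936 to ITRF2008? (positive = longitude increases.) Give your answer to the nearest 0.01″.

sin φ = -0.206272, cos φ = 0.978495, sin λ = 0.531306, cos λ = 0.847180.
East component: ΔE = −sin λ·ΔX + cos λ·ΔY = −(0.531306)(550) + (0.847180)(462) = 99.18 m.
1° of latitude spans 110900 m; at latitude φ, 1° of longitude spans that × cos φ = 108515.1 m, so Δλ = 99.18 / 108515.1 × 3600 = 3.290″.

Δλ = 3.29″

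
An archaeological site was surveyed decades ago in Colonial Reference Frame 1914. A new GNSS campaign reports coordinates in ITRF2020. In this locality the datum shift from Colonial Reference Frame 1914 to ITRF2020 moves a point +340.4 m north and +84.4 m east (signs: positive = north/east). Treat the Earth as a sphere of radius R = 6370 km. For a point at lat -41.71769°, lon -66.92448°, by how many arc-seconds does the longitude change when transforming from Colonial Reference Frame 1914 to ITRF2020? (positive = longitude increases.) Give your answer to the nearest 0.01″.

At latitude -41.71769°, cos φ = 0.746433.
One radian of longitude at latitude φ spans R cos φ, so Δλ = ΔE / (R cos φ) = 84.4 / (6370000 × 0.746433) = 1.7751e-05 rad = 3.661″.

Δλ = 3.66″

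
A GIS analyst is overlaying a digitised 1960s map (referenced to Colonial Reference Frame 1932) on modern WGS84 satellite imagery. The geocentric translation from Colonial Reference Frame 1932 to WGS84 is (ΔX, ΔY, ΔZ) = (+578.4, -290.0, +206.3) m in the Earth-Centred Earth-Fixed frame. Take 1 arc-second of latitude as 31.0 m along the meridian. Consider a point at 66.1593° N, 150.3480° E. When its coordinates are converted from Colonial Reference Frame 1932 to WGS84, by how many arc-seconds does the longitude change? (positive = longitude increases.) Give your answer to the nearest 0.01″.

Δλ = -2.72″

sin φ = 0.914673, cos φ = 0.404195, sin λ = 0.494731, cos λ = -0.869046.
East component: ΔE = −sin λ·ΔX + cos λ·ΔY = −(0.494731)(578.4) + (-0.869046)(-290.0) = -34.13 m.
1° of latitude spans 3600 × 31.00 = 111600 m; at latitude φ, 1° of longitude spans that × cos φ = 45108.2 m, so Δλ = -34.13 / 45108.2 × 3600 = -2.724″.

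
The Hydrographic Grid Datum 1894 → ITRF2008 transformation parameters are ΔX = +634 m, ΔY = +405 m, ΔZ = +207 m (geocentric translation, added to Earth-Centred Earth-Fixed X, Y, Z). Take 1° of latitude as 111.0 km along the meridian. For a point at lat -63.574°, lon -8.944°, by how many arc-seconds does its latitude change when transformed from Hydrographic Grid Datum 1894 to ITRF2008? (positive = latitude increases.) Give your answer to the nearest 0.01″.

Δφ = 19.35″

sin φ = -0.895510, cos φ = 0.445042, sin λ = -0.155469, cos λ = 0.987841.
North component: ΔN = −sin φ cos λ·ΔX − sin φ sin λ·ΔY + cos φ·ΔZ = −(-0.895510)(0.987841)(634) − (-0.895510)(-0.155469)(405) + (0.445042)(207) = 596.59 m.
1° of latitude spans 111000 m, so Δφ = 596.59 / 111000 × 3600 = 19.349″.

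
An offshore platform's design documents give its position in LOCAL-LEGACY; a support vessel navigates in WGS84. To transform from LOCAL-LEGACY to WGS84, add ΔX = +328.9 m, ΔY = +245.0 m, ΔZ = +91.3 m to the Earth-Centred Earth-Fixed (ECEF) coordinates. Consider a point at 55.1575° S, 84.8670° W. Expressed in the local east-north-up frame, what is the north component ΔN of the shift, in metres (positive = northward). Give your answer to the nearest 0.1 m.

The local north axis is (−sin φ cos λ, −sin φ sin λ, cos φ), giving ΔN = 24.151 − 200.271 + 52.162 = -123.96 m.

ΔN = -124.0 m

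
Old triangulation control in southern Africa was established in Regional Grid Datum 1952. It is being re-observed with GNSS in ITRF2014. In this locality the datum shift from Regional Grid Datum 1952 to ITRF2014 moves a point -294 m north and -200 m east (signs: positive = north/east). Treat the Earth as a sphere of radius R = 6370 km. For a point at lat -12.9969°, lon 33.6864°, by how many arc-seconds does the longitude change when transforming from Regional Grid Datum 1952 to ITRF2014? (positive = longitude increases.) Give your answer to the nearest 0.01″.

At latitude -12.9969°, cos φ = 0.974382.
One radian of longitude at latitude φ spans R cos φ, so Δλ = ΔE / (R cos φ) = -200.0 / (6370000 × 0.974382) = -3.2223e-05 rad = -6.646″.

Δλ = -6.65″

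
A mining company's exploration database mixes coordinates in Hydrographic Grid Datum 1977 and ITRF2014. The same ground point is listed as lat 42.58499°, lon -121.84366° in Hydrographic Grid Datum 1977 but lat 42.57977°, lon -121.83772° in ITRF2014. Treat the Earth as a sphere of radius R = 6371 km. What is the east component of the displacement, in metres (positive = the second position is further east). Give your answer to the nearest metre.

Δφ = 42.57977° − 42.58499° = -0.00522°; Δλ = -121.83772° − -121.84366° = +0.00594°.
1° along a meridian = πR/180 = 111195 m.
ΔN = Δφ × 111195 = -580.4 m; ΔE = Δλ × 111195 × cos(42.58499°) = +0.00594 × 111195 × 0.736274 = 486.3 m.

ΔE = 486 m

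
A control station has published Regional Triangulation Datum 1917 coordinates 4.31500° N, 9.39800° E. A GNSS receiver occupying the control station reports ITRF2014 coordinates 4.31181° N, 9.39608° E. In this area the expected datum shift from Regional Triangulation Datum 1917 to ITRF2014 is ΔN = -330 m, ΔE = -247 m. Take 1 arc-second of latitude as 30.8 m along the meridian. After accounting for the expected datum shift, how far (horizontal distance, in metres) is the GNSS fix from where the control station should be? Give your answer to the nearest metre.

42 m

Observed coordinate differences: Δφ = -0.00319°, Δλ = -0.00192°.
Converting to metres (1° lat = 110880 m, cos φ = 0.997165): observed ΔN = -353.7 m, observed ΔE = -212.3 m.
Subtracting the expected shift leaves a residual of -353.7 − (-330) = -23.7 m north and -212.3 − (-247) = 34.7 m east.
Residual distance = √((-23.7)² + 34.7²) = 42.0 m.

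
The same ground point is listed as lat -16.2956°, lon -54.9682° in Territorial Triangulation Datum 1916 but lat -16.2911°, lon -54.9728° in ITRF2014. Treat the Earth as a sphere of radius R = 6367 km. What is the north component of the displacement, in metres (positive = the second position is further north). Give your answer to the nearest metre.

Δφ = -16.2911° − -16.2956° = +0.0045°; Δλ = -54.9728° − -54.9682° = -0.0046°.
1° along a meridian = πR/180 = 111125 m.
ΔN = Δφ × 111125 = 500.1 m; ΔE = Δλ × 111125 × cos(-16.2956°) = -0.0046 × 111125 × 0.959827 = -490.6 m.

ΔN = 500 m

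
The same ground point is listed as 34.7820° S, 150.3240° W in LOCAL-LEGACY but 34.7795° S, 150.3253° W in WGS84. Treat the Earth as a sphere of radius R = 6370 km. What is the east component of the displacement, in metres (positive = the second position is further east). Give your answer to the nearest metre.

ΔE = -119 m

Δφ = -34.7795° − -34.7820° = +0.0025°; Δλ = -150.3253° − -150.3240° = -0.0013°.
1° along a meridian = πR/180 = 111177 m.
ΔN = Δφ × 111177 = 277.9 m; ΔE = Δλ × 111177 × cos(-34.7820°) = -0.0013 × 111177 × 0.821328 = -118.7 m.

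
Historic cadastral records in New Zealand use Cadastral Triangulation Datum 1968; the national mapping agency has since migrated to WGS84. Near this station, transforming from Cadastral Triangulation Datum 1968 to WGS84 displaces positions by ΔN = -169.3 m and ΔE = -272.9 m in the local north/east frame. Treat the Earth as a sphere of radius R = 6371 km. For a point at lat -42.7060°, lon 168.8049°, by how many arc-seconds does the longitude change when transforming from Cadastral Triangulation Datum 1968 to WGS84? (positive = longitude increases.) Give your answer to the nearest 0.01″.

At latitude -42.7060°, cos φ = 0.734844.
One radian of longitude at latitude φ spans R cos φ, so Δλ = ΔE / (R cos φ) = -272.9 / (6371000 × 0.734844) = -5.8291e-05 rad = -12.023″.

Δλ = -12.02″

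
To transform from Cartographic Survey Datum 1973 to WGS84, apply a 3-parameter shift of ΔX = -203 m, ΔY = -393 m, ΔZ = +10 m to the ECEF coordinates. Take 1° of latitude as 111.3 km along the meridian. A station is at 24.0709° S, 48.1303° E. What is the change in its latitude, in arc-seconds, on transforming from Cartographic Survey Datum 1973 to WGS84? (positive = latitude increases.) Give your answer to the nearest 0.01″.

Δφ = -5.35″

sin φ = -0.407867, cos φ = 0.913041, sin λ = 0.744665, cos λ = 0.667439.
North component: ΔN = −sin φ cos λ·ΔX − sin φ sin λ·ΔY + cos φ·ΔZ = −(-0.407867)(0.667439)(-203) − (-0.407867)(0.744665)(-393) + (0.913041)(10) = -165.50 m.
1° of latitude spans 111300 m, so Δφ = -165.50 / 111300 × 3600 = -5.353″.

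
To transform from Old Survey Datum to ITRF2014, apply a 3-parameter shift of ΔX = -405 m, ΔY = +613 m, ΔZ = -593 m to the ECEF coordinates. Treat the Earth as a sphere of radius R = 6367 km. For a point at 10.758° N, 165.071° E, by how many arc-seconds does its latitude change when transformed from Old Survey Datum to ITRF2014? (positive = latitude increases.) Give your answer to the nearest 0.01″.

sin φ = 0.186661, cos φ = 0.982424, sin λ = 0.257622, cos λ = -0.966246.
North component: ΔN = −sin φ cos λ·ΔX − sin φ sin λ·ΔY + cos φ·ΔZ = −(0.186661)(-0.966246)(-405) − (0.186661)(0.257622)(613) + (0.982424)(-593) = -685.10 m.
1° of latitude spans πR/180 = 111125 m, so Δφ = -685.10 / 111125 × 3600 = -22.194″.

Δφ = -22.19″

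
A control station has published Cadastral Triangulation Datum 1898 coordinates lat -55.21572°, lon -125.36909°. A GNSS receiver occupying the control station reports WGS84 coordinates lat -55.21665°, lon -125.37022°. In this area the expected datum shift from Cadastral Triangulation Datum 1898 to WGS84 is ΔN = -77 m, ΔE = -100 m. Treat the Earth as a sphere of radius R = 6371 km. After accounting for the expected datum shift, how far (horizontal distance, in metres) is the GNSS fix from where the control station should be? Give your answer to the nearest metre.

39 m

Observed coordinate differences: Δφ = -0.00093°, Δλ = -0.00113°.
Converting to metres (1° lat = 111195 m, cos φ = 0.570488): observed ΔN = -103.4 m, observed ΔE = -71.7 m.
Subtracting the expected shift leaves a residual of -103.4 − (-77) = -26.4 m north and -71.7 − (-100) = 28.3 m east.
Residual distance = √((-26.4)² + 28.3²) = 38.7 m.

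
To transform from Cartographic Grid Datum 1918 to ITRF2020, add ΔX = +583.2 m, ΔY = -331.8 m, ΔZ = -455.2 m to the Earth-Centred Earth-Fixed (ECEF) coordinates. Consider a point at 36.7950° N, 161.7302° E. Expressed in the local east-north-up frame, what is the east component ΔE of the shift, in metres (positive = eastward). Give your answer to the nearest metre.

ΔE = 132 m

At φ = 36.7950°, λ = 161.7302°: sin φ = 0.598954, cos φ = 0.800784, sin λ = 0.313492, cos λ = -0.949591.
ΔE = −sin λ·ΔX + cos λ·ΔY = −(0.313492)·(583.2) + (-0.949591)·(-331.8) = 132.25 m.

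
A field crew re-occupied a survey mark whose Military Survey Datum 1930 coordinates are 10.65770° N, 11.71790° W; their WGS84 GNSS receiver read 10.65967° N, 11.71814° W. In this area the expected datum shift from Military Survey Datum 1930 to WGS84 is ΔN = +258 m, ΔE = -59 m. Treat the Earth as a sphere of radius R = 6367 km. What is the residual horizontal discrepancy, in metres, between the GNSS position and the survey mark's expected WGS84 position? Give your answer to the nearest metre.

Observed coordinate differences: Δφ = +0.00197°, Δλ = -0.00024°.
Converting to metres (1° lat = 111125 m, cos φ = 0.982750): observed ΔN = 218.9 m, observed ΔE = -26.2 m.
Subtracting the expected shift leaves a residual of 218.9 − (258) = -39.1 m north and -26.2 − (-59) = 32.8 m east.
Residual distance = √((-39.1)² + 32.8²) = 51.0 m.

51 m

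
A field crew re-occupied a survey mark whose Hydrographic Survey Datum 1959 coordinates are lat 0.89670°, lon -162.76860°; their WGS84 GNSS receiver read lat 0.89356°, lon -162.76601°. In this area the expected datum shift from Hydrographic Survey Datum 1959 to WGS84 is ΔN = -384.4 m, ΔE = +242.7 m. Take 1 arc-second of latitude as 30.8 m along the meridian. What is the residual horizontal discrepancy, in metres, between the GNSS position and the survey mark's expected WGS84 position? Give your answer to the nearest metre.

57 m

Observed coordinate differences: Δφ = -0.00314°, Δλ = +0.00259°.
Converting to metres (1° lat = 110880 m, cos φ = 0.999878): observed ΔN = -348.2 m, observed ΔE = 287.1 m.
Subtracting the expected shift leaves a residual of -348.2 − (-384.4) = 36.2 m north and 287.1 − (242.7) = 44.4 m east.
Residual distance = √(36.2² + 44.4²) = 57.3 m.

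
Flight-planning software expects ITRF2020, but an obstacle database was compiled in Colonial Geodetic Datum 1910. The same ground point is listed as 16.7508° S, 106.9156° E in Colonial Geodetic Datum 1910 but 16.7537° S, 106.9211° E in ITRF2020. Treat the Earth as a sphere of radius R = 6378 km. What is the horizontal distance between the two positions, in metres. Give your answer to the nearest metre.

Δφ = -16.7537° − -16.7508° = -0.0029°; Δλ = 106.9211° − 106.9156° = +0.0055°.
1° along a meridian = πR/180 = 111317 m.
ΔN = Δφ × 111317 = -322.8 m; ΔE = Δλ × 111317 × cos(-16.7508°) = +0.0055 × 111317 × 0.957567 = 586.3 m.
Distance = √(ΔE² + ΔN²) = √(586.3² + (-322.8)²) = 669.3 m.

669 m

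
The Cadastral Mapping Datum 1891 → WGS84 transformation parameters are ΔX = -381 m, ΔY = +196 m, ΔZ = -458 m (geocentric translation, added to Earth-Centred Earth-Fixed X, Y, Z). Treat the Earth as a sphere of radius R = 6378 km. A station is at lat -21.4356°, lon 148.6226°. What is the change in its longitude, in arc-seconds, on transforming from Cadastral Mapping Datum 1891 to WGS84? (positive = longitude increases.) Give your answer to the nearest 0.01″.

Δλ = 1.08″

sin φ = -0.365455, cos φ = 0.930829, sin λ = 0.520673, cos λ = -0.853756.
East component: ΔE = −sin λ·ΔX + cos λ·ΔY = −(0.520673)(-381) + (-0.853756)(196) = 31.04 m.
1° of latitude spans πR/180 = 111317 m; at latitude φ, 1° of longitude spans that × cos φ = 103617.2 m, so Δλ = 31.04 / 103617.2 × 3600 = 1.078″.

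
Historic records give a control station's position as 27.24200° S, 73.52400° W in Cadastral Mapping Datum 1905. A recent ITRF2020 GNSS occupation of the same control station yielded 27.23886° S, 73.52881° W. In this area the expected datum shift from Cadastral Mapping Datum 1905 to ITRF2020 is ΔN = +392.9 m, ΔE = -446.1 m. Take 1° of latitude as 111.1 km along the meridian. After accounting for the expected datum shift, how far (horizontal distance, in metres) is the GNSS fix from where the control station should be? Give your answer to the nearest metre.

Observed coordinate differences: Δφ = +0.00314°, Δλ = -0.00481°.
Converting to metres (1° lat = 111100 m, cos φ = 0.889081): observed ΔN = 348.9 m, observed ΔE = -475.1 m.
Subtracting the expected shift leaves a residual of 348.9 − (392.9) = -44.0 m north and -475.1 − (-446.1) = -29.0 m east.
Residual distance = √((-44.0)² + (-29.0)²) = 52.7 m.

53 m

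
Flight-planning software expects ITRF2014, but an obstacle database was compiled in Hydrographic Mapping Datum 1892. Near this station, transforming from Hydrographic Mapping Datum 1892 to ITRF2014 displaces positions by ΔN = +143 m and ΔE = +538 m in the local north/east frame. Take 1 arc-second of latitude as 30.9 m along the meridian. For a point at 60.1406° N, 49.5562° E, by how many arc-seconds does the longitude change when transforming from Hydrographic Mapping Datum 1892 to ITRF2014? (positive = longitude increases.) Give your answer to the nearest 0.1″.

Δλ = 35.0″

At latitude 60.1406°, cos φ = 0.497873.
1″ of longitude at this latitude = 30.90 × cos φ = 15.3843 m, so Δλ = 538.0 / 15.3843 = 34.971″.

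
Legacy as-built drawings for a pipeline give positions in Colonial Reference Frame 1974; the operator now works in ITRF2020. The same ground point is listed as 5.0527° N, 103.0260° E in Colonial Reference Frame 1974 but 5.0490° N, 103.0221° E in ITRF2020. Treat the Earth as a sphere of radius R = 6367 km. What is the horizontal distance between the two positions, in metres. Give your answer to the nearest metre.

596 m

Δφ = 5.0490° − 5.0527° = -0.0037°; Δλ = 103.0221° − 103.0260° = -0.0039°.
1° along a meridian = πR/180 = 111125 m.
ΔN = Δφ × 111125 = -411.2 m; ΔE = Δλ × 111125 × cos(5.0527°) = -0.0039 × 111125 × 0.996114 = -431.7 m.
Distance = √(ΔE² + ΔN²) = √((-431.7)² + (-411.2)²) = 596.2 m.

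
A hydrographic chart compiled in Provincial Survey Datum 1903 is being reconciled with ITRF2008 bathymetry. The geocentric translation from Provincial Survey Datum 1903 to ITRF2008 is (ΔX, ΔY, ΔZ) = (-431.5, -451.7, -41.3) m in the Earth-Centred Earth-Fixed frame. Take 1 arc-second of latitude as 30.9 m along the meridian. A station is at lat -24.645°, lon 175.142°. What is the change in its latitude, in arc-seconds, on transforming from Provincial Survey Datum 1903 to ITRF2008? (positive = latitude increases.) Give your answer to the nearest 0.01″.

sin φ = -0.416995, cos φ = 0.908909, sin λ = 0.084687, cos λ = -0.996408.
North component: ΔN = −sin φ cos λ·ΔX − sin φ sin λ·ΔY + cos φ·ΔZ = −(-0.416995)(-0.996408)(-431.5) − (-0.416995)(0.084687)(-451.7) + (0.908909)(-41.3) = 125.80 m.
1° of latitude spans 3600 × 30.90 = 111240 m, so Δφ = 125.80 / 111240 × 3600 = 4.071″.

Δφ = 4.07″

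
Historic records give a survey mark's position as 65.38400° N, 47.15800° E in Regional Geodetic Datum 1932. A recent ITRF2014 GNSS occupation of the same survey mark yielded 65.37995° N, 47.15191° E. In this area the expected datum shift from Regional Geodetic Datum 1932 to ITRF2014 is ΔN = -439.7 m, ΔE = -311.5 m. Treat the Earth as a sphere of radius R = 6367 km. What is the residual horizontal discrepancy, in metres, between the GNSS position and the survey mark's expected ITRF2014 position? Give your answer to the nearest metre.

31 m

Observed coordinate differences: Δφ = -0.00405°, Δλ = -0.00609°.
Converting to metres (1° lat = 111125 m, cos φ = 0.416535): observed ΔN = -450.1 m, observed ΔE = -281.9 m.
Subtracting the expected shift leaves a residual of -450.1 − (-439.7) = -10.4 m north and -281.9 − (-311.5) = 29.6 m east.
Residual distance = √((-10.4)² + 29.6²) = 31.4 m.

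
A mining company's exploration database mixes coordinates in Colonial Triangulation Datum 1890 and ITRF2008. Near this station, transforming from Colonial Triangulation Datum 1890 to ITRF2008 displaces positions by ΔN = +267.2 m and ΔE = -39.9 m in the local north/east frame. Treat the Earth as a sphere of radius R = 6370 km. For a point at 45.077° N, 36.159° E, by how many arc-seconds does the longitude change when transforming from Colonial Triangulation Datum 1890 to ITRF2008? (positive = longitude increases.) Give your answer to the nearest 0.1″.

Δλ = -1.8″

At latitude 45.077°, cos φ = 0.706156.
One radian of longitude at latitude φ spans R cos φ, so Δλ = ΔE / (R cos φ) = -39.9 / (6370000 × 0.706156) = -8.8702e-06 rad = -1.830″.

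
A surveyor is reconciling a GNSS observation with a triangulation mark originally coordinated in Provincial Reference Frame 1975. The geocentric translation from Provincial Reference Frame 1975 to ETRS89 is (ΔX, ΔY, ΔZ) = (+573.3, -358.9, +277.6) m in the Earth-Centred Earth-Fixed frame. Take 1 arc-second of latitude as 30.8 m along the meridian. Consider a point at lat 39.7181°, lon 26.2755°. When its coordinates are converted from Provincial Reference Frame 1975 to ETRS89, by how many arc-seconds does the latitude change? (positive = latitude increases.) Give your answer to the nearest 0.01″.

Δφ = -0.44″

sin φ = 0.639011, cos φ = 0.769198, sin λ = 0.442688, cos λ = 0.896676.
North component: ΔN = −sin φ cos λ·ΔX − sin φ sin λ·ΔY + cos φ·ΔZ = −(0.639011)(0.896676)(573.3) − (0.639011)(0.442688)(-358.9) + (0.769198)(277.6) = -13.44 m.
1° of latitude spans 3600 × 30.80 = 110880 m, so Δφ = -13.44 / 110880 × 3600 = -0.436″.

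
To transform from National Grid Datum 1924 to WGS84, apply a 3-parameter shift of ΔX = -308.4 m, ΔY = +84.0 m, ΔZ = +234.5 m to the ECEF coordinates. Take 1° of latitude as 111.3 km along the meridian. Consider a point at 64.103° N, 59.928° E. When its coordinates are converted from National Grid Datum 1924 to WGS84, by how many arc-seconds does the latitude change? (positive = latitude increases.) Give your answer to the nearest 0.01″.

sin φ = 0.899581, cos φ = 0.436755, sin λ = 0.865396, cos λ = 0.501088.
North component: ΔN = −sin φ cos λ·ΔX − sin φ sin λ·ΔY + cos φ·ΔZ = −(0.899581)(0.501088)(-308.4) − (0.899581)(0.865396)(84.0) + (0.436755)(234.5) = 176.04 m.
1° of latitude spans 111300 m, so Δφ = 176.04 / 111300 × 3600 = 5.694″.

Δφ = 5.69″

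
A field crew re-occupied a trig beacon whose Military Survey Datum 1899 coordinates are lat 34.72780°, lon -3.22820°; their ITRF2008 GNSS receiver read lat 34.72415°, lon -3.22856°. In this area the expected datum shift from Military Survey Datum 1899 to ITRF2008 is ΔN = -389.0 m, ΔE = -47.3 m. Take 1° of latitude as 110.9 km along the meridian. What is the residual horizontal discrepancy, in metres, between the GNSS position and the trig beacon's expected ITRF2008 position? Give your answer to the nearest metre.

21 m

Observed coordinate differences: Δφ = -0.00365°, Δλ = -0.00036°.
Converting to metres (1° lat = 110900 m, cos φ = 0.821868): observed ΔN = -404.8 m, observed ΔE = -32.8 m.
Subtracting the expected shift leaves a residual of -404.8 − (-389.0) = -15.8 m north and -32.8 − (-47.3) = 14.5 m east.
Residual distance = √((-15.8)² + 14.5²) = 21.4 m.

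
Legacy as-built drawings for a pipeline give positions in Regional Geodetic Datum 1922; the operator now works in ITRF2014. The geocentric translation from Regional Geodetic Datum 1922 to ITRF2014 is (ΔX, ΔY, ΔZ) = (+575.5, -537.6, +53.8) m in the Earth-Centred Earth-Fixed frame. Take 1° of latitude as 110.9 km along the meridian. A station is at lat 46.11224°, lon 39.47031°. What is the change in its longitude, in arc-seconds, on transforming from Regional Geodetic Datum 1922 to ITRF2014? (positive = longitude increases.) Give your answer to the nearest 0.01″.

Δλ = -36.56″

sin φ = 0.720699, cos φ = 0.693248, sin λ = 0.635678, cos λ = 0.771954.
East component: ΔE = −sin λ·ΔX + cos λ·ΔY = −(0.635678)(575.5) + (0.771954)(-537.6) = -780.84 m.
1° of latitude spans 110900 m; at latitude φ, 1° of longitude spans that × cos φ = 76881.2 m, so Δλ = -780.84 / 76881.2 × 3600 = -36.563″.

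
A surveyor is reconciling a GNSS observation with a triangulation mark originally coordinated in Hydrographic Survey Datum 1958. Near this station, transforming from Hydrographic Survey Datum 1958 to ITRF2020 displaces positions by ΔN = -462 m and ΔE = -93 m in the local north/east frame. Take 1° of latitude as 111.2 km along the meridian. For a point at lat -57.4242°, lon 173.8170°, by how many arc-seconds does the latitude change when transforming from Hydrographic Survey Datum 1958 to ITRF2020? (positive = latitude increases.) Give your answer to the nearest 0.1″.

Δφ = -15.0″

1° of latitude = 111.2 km, so Δφ = -462.0 / 111200 = -0.0041547° = -14.957″.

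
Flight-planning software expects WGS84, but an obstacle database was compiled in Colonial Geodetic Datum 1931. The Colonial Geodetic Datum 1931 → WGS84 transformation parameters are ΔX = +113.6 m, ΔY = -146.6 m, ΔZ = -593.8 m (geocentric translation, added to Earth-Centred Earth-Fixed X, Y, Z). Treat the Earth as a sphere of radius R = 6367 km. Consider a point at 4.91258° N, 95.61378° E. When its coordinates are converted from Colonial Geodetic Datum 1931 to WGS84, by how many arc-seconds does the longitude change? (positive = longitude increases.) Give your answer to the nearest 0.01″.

Δλ = -3.21″

sin φ = 0.085636, cos φ = 0.996327, sin λ = 0.995204, cos λ = -0.097822.
East component: ΔE = −sin λ·ΔX + cos λ·ΔY = −(0.995204)(113.6) + (-0.097822)(-146.6) = -98.71 m.
1° of latitude spans πR/180 = 111125 m; at latitude φ, 1° of longitude spans that × cos φ = 110716.9 m, so Δλ = -98.71 / 110716.9 × 3600 = -3.210″.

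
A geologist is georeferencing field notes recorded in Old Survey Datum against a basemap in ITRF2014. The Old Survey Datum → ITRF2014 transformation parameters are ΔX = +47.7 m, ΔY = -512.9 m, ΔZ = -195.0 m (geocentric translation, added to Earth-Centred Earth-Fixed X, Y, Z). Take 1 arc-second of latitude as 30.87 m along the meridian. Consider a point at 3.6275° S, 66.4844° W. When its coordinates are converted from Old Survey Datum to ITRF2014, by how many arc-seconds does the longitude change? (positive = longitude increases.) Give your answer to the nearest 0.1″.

Δλ = -5.2″

sin φ = -0.063270, cos φ = 0.997996, sin λ = -0.916951, cos λ = 0.398999.
East component: ΔE = −sin λ·ΔX + cos λ·ΔY = −(-0.916951)(47.7) + (0.398999)(-512.9) = -160.91 m.
1° of latitude spans 3600 × 30.87 = 111132 m; at latitude φ, 1° of longitude spans that × cos φ = 110909.3 m, so Δλ = -160.91 / 110909.3 × 3600 = -5.223″.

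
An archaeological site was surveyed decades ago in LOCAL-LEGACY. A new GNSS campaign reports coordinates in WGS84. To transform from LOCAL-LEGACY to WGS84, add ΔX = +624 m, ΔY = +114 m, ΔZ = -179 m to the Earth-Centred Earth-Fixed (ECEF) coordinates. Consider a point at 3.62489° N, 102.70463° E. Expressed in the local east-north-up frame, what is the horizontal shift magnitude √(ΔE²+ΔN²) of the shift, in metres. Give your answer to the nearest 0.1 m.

658.0 m

The local east axis at (φ, λ) is (−sin λ, cos λ, 0), so ΔE = −sin(102.70463°)·624 + cos(102.70463°)·114 = -633.79 m.
The local north axis is (−sin φ cos λ, −sin φ sin λ, cos φ), giving ΔN = 8.676 − 7.031 − 178.642 = -177.00 m.
Horizontal magnitude = √(ΔE² + ΔN²) = √((-633.79)² + (-177.00)²) = 658.04 m.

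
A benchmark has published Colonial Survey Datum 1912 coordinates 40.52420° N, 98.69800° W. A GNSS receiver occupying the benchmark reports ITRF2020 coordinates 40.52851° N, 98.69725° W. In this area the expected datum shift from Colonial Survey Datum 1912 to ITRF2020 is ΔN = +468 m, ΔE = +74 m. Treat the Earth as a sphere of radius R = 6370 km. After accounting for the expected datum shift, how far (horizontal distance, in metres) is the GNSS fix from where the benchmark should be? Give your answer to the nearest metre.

15 m

Observed coordinate differences: Δφ = +0.00431°, Δλ = +0.00075°.
Converting to metres (1° lat = 111177 m, cos φ = 0.760132): observed ΔN = 479.2 m, observed ΔE = 63.4 m.
Subtracting the expected shift leaves a residual of 479.2 − (468) = 11.2 m north and 63.4 − (74) = -10.6 m east.
Residual distance = √(11.2² + (-10.6)²) = 15.4 m.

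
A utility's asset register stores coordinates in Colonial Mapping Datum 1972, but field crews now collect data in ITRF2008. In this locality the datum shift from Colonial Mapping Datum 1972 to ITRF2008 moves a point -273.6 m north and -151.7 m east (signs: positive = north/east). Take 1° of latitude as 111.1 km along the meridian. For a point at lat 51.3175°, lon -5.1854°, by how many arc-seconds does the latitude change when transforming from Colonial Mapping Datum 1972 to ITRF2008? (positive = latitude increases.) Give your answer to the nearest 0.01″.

1° of latitude = 111.1 km, so Δφ = -273.6 / 111100 = -0.0024626° = -8.866″.

Δφ = -8.87″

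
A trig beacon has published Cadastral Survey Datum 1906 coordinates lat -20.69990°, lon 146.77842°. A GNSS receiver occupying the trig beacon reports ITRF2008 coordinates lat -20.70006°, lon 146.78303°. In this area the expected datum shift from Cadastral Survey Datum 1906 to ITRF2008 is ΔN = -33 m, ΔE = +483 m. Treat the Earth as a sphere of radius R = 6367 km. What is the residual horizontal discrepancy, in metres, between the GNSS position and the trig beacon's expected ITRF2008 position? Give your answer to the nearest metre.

Observed coordinate differences: Δφ = -0.00016°, Δλ = +0.00461°.
Converting to metres (1° lat = 111125 m, cos φ = 0.935445): observed ΔN = -17.8 m, observed ΔE = 479.2 m.
Subtracting the expected shift leaves a residual of -17.8 − (-33) = 15.2 m north and 479.2 − (483) = -3.8 m east.
Residual distance = √(15.2² + (-3.8)²) = 15.7 m.

16 m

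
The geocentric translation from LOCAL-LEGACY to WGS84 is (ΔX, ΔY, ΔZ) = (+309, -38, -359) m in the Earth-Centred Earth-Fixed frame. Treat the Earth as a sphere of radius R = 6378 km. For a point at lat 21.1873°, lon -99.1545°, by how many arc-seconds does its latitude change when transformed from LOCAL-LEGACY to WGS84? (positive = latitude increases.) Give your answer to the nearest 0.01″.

sin φ = 0.361418, cos φ = 0.932404, sin λ = -0.987263, cos λ = -0.159097.
North component: ΔN = −sin φ cos λ·ΔX − sin φ sin λ·ΔY + cos φ·ΔZ = −(0.361418)(-0.159097)(309) − (0.361418)(-0.987263)(-38) + (0.932404)(-359) = -330.52 m.
1° of latitude spans πR/180 = 111317 m, so Δφ = -330.52 / 111317 × 3600 = -10.689″.

Δφ = -10.69″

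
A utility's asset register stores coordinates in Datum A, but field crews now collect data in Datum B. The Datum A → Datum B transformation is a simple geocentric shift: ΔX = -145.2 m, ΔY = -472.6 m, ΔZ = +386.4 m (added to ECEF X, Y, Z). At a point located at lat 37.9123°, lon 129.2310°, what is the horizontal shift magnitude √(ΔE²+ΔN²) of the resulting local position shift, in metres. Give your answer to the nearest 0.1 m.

At φ = 37.9123°, λ = 129.2310°: sin φ = 0.614455, cos φ = 0.788952, sin λ = 0.774602, cos λ = -0.632448.
ΔE = −sin λ·ΔX + cos λ·ΔY = −(0.774602)·(-145.2) + (-0.632448)·(-472.6) = 411.37 m.
ΔN = −sin φ cos λ·ΔX − sin φ sin λ·ΔY + cos φ·ΔZ = −(0.614455)(-0.632448)(-145.2) − (0.614455)(0.774602)(-472.6) + (0.788952)(386.4) = 473.36 m.
Horizontal magnitude = √(ΔE² + ΔN²) = √(411.37² + 473.36²) = 627.13 m.

627.1 m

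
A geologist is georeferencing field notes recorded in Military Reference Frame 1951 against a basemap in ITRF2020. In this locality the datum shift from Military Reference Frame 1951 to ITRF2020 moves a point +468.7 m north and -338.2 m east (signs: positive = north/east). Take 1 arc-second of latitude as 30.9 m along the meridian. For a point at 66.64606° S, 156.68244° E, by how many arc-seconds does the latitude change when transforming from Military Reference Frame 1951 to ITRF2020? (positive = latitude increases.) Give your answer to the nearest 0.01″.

1″ of latitude = 30.90 m, so Δφ = 468.7 / 30.90 = 15.168″.

Δφ = 15.17″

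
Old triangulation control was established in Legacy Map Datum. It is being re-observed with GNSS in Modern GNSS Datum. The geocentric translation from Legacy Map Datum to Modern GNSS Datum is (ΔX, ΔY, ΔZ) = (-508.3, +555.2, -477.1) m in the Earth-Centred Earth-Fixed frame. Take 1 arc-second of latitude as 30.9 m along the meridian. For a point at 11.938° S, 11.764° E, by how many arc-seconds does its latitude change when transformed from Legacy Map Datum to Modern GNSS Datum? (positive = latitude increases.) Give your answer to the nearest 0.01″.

sin φ = -0.206853, cos φ = 0.978372, sin λ = 0.203881, cos λ = 0.978996.
North component: ΔN = −sin φ cos λ·ΔX − sin φ sin λ·ΔY + cos φ·ΔZ = −(-0.206853)(0.978996)(-508.3) − (-0.206853)(0.203881)(555.2) + (0.978372)(-477.1) = -546.30 m.
1° of latitude spans 3600 × 30.90 = 111240 m, so Δφ = -546.30 / 111240 × 3600 = -17.680″.

Δφ = -17.68″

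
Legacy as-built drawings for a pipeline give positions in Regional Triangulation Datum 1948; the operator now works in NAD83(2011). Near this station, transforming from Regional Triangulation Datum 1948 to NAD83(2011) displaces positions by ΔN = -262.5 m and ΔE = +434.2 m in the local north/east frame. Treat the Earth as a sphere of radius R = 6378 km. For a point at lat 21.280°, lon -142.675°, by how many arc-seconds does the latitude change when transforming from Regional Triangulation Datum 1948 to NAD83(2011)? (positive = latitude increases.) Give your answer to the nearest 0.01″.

Δφ = -8.49″

On a sphere of radius R, 1 rad of latitude = R, so Δφ = ΔN / R = -262.5 / 6378000 = -4.1157e-05 rad = -8.489″.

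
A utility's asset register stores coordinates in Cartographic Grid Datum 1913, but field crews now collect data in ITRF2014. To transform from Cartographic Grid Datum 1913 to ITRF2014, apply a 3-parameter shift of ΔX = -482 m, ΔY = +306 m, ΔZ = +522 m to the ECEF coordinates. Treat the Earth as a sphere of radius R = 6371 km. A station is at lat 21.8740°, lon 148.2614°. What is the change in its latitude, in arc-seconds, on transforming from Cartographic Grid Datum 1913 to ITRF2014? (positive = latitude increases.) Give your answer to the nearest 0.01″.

sin φ = 0.372567, cos φ = 0.928005, sin λ = 0.526045, cos λ = -0.850457.
North component: ΔN = −sin φ cos λ·ΔX − sin φ sin λ·ΔY + cos φ·ΔZ = −(0.372567)(-0.850457)(-482) − (0.372567)(0.526045)(306) + (0.928005)(522) = 271.72 m.
1° of latitude spans πR/180 = 111195 m, so Δφ = 271.72 / 111195 × 3600 = 8.797″.

Δφ = 8.80″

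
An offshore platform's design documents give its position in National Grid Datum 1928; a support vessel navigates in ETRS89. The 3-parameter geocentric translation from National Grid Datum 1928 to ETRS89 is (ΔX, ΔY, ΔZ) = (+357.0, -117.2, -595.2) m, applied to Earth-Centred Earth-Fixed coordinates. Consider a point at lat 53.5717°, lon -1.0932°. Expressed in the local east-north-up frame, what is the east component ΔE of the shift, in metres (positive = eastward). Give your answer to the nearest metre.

The local east axis at (φ, λ) is (−sin λ, cos λ, 0), so ΔE = −sin(-1.0932°)·357.0 + cos(-1.0932°)·(-117.2) = -110.37 m.

ΔE = -110 m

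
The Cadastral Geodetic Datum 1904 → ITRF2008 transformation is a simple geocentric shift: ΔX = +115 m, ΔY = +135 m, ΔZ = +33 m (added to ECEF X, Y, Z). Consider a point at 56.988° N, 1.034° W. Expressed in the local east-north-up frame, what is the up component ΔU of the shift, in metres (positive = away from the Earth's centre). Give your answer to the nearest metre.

At φ = 56.988°, λ = -1.034°: sin φ = 0.838556, cos φ = 0.544815, sin λ = -0.018046, cos λ = 0.999837.
ΔU = cos φ cos λ·ΔX + cos φ sin λ·ΔY + sin φ·ΔZ = (0.544815)(0.999837)(115) + (0.544815)(-0.018046)(135) + (0.838556)(33) = 88.99 m.

ΔU = 89 m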